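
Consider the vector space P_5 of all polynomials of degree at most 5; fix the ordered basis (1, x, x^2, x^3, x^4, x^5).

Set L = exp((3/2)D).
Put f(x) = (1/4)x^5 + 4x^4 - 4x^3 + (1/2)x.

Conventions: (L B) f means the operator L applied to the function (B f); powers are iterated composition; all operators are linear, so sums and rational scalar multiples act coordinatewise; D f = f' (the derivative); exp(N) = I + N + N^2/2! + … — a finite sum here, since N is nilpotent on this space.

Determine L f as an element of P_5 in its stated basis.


the image equals g(x) = (1/4)x^5 + (47/8)x^4 + (205/8)x^3 + (711/16)x^2 + (2165/64)x + 1203/128

order-1 term: (15/8)x^4 + 24x^3 - 18x^2 + 3/4
order-2 term: (45/8)x^3 + 54x^2 - 27x
order-3 term: (135/16)x^2 + 54x - 27/2
order-4 term: (405/64)x + 81/4
order-5 term: 243/128
the series for exp((3/2)D) f terminates at order 5
exp((3/2)D) f = (1/4)x^5 + (47/8)x^4 + (205/8)x^3 + (711/16)x^2 + (2165/64)x + 1203/128


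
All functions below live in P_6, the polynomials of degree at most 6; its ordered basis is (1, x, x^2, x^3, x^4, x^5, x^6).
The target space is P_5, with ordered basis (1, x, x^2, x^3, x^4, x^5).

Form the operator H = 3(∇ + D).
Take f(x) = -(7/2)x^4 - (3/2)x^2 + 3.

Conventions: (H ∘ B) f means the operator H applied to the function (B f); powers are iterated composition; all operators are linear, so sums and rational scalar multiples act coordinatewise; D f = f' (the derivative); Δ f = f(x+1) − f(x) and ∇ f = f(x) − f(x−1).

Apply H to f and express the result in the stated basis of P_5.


the image equals g(x) = -84x^3 + 63x^2 - 60x + 15

∇ f = -14x^3 + 21x^2 - 17x + 5
D f = -14x^3 - 3x
(∇ + D) f = -28x^3 + 21x^2 - 20x + 5
(3(∇ + D)) f = -84x^3 + 63x^2 - 60x + 15


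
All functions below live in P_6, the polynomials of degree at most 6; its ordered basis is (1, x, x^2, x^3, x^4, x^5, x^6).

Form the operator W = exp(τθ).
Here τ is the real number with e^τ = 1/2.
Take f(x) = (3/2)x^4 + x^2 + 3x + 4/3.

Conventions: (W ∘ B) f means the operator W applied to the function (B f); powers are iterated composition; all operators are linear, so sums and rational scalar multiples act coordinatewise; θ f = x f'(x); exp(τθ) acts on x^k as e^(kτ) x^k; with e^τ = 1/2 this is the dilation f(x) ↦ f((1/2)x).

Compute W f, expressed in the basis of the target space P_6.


the result is g(x) = (3/32)x^4 + (1/4)x^2 + (3/2)x + 4/3

exp(τθ) x^k = e^(kτ) x^k; with e^τ = 1/2 this sends x^k to (1/2)^k x^k
x ↦ 1/2 x
x^2 ↦ 1/4 x^2
x^4 ↦ 1/16 x^4
applying this coordinatewise to f: exp(τθ) f = (3/32)x^4 + (1/4)x^2 + (3/2)x + 4/3


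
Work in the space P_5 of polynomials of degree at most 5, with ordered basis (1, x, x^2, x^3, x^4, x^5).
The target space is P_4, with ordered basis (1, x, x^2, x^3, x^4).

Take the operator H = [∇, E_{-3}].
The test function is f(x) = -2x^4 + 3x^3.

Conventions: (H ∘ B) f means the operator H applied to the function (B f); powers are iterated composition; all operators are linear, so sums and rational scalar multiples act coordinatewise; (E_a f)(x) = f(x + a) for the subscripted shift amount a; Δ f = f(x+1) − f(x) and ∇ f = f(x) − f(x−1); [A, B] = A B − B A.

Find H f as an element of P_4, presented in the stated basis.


E_{-3} f = -2x^4 + 27x^3 - 135x^2 + 297x - 243
∇ E_{-3} f = -8x^3 + 93x^2 - 359x + 461
∇ f = -8x^3 + 21x^2 - 17x + 5
E_{-3} ∇ f = -8x^3 + 93x^2 - 359x + 461
[∇, E_{-3}] f = 0

the image equals g(x) = 0


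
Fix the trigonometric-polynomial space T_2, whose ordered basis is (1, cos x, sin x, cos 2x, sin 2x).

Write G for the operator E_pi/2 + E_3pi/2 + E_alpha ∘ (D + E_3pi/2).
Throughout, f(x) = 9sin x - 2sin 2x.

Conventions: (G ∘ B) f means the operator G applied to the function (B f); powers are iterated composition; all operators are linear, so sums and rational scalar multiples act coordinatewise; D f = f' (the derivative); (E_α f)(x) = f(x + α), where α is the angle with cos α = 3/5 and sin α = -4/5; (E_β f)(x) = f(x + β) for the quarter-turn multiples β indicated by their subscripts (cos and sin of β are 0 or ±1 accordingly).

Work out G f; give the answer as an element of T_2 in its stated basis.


E_pi/2 f = 9cos x + 2sin 2x
E_3pi/2 f = -9cos x + 2sin 2x
D f = 9cos x - 4cos 2x
E_3pi/2 f = -9cos x + 2sin 2x
(D + E_3pi/2) f = -4cos 2x + 2sin 2x
E_alpha (D + E_3pi/2) f = -(4/5)cos 2x - (22/5)sin 2x
(E_pi/2 + E_3pi/2 + E_alpha ∘ (D + E_3pi/2)) f = -(4/5)cos 2x - (2/5)sin 2x

the image equals g(x) = -(4/5)cos 2x - (2/5)sin 2x


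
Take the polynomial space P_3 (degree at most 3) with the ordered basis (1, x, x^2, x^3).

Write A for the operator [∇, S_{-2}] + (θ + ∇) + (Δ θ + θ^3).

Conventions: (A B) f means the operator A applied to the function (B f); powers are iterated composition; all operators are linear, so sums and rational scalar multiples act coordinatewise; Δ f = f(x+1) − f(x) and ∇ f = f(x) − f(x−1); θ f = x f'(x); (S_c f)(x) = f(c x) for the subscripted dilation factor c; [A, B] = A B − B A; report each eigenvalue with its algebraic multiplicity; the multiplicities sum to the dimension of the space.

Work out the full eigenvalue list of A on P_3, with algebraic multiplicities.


λ = 0 (multiplicity 1), λ = 2 (multiplicity 1), λ = 10 (multiplicity 1), λ = 30 (multiplicity 1)

image of 1: 0
image of x: 2x - 1
image of x^2: 10x^2 + 18x - 2
image of x^3: 30x^3 - 24x^2 + 24x - 5
the matrix is upper triangular; its diagonal is (0, 2, 10, 30)
for a triangular matrix the eigenvalues are the diagonal entries, with algebraic multiplicity their repetition count


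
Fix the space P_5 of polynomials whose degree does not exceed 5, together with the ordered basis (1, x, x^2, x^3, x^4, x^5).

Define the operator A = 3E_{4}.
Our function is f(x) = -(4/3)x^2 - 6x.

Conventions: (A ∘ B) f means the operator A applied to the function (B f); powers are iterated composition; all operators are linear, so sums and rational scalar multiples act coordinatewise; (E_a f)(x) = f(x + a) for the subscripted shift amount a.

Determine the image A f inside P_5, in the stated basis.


g(x) = -4x^2 - 50x - 136

E_{4} f = -(4/3)x^2 - (50/3)x - 136/3
(3E_{4}) f = -4x^2 - 50x - 136


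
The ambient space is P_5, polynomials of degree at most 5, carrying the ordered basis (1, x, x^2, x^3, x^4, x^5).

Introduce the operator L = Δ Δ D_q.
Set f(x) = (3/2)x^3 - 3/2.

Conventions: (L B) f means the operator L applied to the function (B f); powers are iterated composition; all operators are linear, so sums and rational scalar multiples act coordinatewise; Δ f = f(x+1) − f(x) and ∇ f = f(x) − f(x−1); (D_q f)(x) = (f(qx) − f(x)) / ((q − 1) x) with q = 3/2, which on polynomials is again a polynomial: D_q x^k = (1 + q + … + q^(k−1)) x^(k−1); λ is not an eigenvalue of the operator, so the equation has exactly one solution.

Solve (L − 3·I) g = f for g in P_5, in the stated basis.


g(x) = -(1/2)x^3 - 13/12

write g with unknown coordinates in the stated basis and equate coefficients in (L − 3·I) g = f
solving from the highest basis element down gives g = -(1/2)x^3 - 13/12
check: L g = -19/4
so L g − 3·g = (3/2)x^3 - 3/2 = f ✓


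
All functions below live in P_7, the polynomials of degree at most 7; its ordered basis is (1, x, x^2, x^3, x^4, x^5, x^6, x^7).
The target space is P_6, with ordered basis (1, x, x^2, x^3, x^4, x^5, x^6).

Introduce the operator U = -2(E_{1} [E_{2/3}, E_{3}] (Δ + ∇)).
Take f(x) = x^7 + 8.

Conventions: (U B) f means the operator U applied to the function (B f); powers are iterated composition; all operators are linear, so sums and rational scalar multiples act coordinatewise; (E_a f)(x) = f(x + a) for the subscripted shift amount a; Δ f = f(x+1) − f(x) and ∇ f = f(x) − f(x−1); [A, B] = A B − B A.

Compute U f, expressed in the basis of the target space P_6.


Δ f = 7x^6 + 21x^5 + 35x^4 + 35x^3 + 21x^2 + 7x + 1
∇ f = 7x^6 - 21x^5 + 35x^4 - 35x^3 + 21x^2 - 7x + 1
(Δ + ∇) f = 14x^6 + 70x^4 + 42x^2 + 2
E_{3} (Δ + ∇) f = 14x^6 + 252x^5 + 1960x^4 + 8400x^3 + 20832x^2 + 28224x + 16256
E_{2/3} E_{3} (Δ + ∇) f = 14x^6 + 308x^5 + (8680/3)x^4 + (400400/27)x^3 + (1178464/27)x^2 + (5652416/81)x + 34438784/729
E_{2/3} (Δ + ∇) f = 14x^6 + 56x^5 + (490/3)x^4 + (7280/27)x^3 + (7294/27)x^2 + (12152/81)x + 26042/729
E_{3} E_{2/3} (Δ + ∇) f = 14x^6 + 308x^5 + (8680/3)x^4 + (400400/27)x^3 + (1178464/27)x^2 + (5652416/81)x + 34438784/729
[E_{2/3}, E_{3}] (Δ + ∇) f = 0
E_{1} [E_{2/3}, E_{3}] (Δ + ∇) f = 0
(-2(E_{1} [E_{2/3}, E_{3}] (Δ + ∇))) f = 0

g(x) = 0


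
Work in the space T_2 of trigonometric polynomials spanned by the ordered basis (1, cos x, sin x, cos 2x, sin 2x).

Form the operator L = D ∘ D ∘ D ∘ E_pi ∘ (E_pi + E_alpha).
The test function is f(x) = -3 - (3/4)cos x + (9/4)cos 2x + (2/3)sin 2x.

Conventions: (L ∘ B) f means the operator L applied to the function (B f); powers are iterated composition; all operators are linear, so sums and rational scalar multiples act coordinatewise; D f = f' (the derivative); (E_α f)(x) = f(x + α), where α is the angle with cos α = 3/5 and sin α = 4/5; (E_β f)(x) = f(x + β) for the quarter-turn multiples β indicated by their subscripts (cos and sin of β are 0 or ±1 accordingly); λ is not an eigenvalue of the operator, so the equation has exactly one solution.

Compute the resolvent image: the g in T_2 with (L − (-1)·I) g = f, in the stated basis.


g(x) = -3 - (3/4)cos x + (3/2)sin x + (2337/10852)cos 2x - (538/8139)sin 2x

write g with unknown coordinates in the stated basis and equate coefficients in (L − (-1)·I) g = f
solving from the highest basis element down gives g = -3 - (3/4)cos x + (3/2)sin x + (2337/10852)cos 2x - (538/8139)sin 2x
check: L g = -(3/2)sin x + (5520/2713)cos 2x + (1988/2713)sin 2x
so L g − (-1)·g = -3 - (3/4)cos x + (9/4)cos 2x + (2/3)sin 2x = f ✓


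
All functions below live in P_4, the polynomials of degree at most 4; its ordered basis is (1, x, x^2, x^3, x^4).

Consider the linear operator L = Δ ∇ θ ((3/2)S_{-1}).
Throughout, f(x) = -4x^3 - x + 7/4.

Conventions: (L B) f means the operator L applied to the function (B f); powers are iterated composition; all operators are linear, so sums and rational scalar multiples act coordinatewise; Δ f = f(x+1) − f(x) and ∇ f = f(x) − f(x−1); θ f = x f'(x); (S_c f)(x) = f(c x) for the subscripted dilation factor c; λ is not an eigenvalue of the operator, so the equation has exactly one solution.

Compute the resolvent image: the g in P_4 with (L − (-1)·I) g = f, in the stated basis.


the result is g(x) = -4x^3 - 109x + 7/4

write g with unknown coordinates in the stated basis and equate coefficients in (L − (-1)·I) g = f
solving from the highest basis element down gives g = -4x^3 - 109x + 7/4
check: L g = 108x
so L g − (-1)·g = -4x^3 - x + 7/4 = f ✓


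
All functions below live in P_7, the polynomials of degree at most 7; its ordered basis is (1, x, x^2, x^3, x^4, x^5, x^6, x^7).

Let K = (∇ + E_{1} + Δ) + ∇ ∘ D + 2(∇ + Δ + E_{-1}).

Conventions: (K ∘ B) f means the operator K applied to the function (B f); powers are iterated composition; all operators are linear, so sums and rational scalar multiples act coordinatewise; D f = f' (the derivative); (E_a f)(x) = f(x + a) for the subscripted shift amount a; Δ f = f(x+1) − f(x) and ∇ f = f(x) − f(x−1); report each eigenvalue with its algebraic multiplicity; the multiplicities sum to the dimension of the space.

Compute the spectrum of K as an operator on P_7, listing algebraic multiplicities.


image of 1: 3
image of x: 3x + 5
image of x^2: 3x^2 + 10x + 5
image of x^3: 3x^3 + 15x^2 + 15x + 2
image of x^4: 3x^4 + 20x^3 + 30x^2 + 8x + 7
image of x^5: 3x^5 + 25x^4 + 50x^3 + 20x^2 + 35x
image of x^6: 3x^6 + 30x^5 + 75x^4 + 40x^3 + 105x^2 + 9
image of x^7: 3x^7 + 35x^6 + 105x^5 + 70x^4 + 245x^3 + 63x - 2
the matrix is upper triangular; its diagonal is (3, 3, 3, 3, 3, 3, 3, 3)
for a triangular matrix the eigenvalues are the diagonal entries, with algebraic multiplicity their repetition count

λ = 3 (multiplicity 8)


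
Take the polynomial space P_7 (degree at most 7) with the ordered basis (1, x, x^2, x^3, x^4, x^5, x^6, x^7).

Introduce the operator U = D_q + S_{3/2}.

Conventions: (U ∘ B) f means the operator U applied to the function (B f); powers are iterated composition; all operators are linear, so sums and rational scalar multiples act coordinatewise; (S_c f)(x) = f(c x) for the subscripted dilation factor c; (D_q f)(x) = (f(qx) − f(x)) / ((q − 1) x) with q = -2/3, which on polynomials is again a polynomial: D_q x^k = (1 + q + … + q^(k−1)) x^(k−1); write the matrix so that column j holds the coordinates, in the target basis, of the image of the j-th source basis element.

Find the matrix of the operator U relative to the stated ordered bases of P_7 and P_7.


image of 1: 1
image of x: (3/2)x + 1
image of x^2: (9/4)x^2 + (1/3)x
image of x^3: (27/8)x^3 + (7/9)x^2
image of x^4: (81/16)x^4 + (13/27)x^3
image of x^5: (243/32)x^5 + (55/81)x^4
image of x^6: (729/64)x^6 + (133/243)x^5
image of x^7: (2187/128)x^7 + (463/729)x^6
each image's coordinates form column j of the matrix

the matrix is [[1, 1, 0, 0, 0, 0, 0, 0]; [0, 3/2, 1/3, 0, 0, 0, 0, 0]; [0, 0, 9/4, 7/9, 0, 0, 0, 0]; [0, 0, 0, 27/8, 13/27, 0, 0, 0]; [0, 0, 0, 0, 81/16, 55/81, 0, 0]; [0, 0, 0, 0, 0, 243/32, 133/243, 0]; [0, 0, 0, 0, 0, 0, 729/64, 463/729]; [0, 0, 0, 0, 0, 0, 0, 2187/128]] (rows listed top to bottom)


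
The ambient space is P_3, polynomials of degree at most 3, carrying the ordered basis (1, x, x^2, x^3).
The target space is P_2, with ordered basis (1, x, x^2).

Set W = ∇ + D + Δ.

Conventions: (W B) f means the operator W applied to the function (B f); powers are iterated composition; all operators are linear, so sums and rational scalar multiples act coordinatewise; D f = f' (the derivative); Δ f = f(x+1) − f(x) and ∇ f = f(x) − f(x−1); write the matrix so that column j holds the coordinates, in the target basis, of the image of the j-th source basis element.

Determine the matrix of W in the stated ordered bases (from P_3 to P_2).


image of 1: 0
image of x: 3
image of x^2: 6x
image of x^3: 9x^2 + 2
each image's coordinates form column j of the matrix

the matrix is [[0, 3, 0, 2]; [0, 0, 6, 0]; [0, 0, 0, 9]] (rows listed top to bottom)


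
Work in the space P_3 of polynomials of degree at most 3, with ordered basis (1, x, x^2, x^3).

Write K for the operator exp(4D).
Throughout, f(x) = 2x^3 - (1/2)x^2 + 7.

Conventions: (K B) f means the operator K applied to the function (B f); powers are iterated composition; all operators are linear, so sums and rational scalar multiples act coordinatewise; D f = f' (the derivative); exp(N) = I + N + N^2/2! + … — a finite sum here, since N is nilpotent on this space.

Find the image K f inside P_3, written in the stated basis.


order-1 term: 24x^2 - 4x
order-2 term: 96x - 8
order-3 term: 128
the series for exp(4D) f terminates at order 3
exp(4D) f = 2x^3 + (47/2)x^2 + 92x + 127

the result is g(x) = 2x^3 + (47/2)x^2 + 92x + 127


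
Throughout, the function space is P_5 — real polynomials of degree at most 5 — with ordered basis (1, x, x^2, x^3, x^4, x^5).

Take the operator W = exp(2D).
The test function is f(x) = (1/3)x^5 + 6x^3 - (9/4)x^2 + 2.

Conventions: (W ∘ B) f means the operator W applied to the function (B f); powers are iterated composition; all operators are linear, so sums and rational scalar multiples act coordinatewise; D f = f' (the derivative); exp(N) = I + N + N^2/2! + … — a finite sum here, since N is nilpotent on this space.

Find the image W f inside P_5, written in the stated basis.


order-1 term: (10/3)x^4 + 36x^2 - 9x
order-2 term: (40/3)x^3 + 72x - 9
order-3 term: (80/3)x^2 + 48
order-4 term: (80/3)x
order-5 term: 32/3
the series for exp(2D) f terminates at order 5
exp(2D) f = (1/3)x^5 + (10/3)x^4 + (58/3)x^3 + (725/12)x^2 + (269/3)x + 155/3

the result is g(x) = (1/3)x^5 + (10/3)x^4 + (58/3)x^3 + (725/12)x^2 + (269/3)x + 155/3


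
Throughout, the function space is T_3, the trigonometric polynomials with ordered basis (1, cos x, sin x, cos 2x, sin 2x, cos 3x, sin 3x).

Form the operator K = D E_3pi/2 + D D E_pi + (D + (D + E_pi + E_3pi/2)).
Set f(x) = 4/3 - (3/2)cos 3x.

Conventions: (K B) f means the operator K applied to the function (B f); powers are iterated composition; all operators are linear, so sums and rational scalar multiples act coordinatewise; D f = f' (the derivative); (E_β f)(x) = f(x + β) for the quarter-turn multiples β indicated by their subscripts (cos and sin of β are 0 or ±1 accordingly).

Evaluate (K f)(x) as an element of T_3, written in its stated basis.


the image equals g(x) = 8/3 - (15/2)cos 3x + (21/2)sin 3x

E_3pi/2 f = 4/3 + (3/2)sin 3x
D E_3pi/2 f = (9/2)cos 3x
E_pi f = 4/3 + (3/2)cos 3x
D E_pi f = -(9/2)sin 3x
D D E_pi f = -(27/2)cos 3x
D f = (9/2)sin 3x
D f = (9/2)sin 3x
E_pi f = 4/3 + (3/2)cos 3x
E_3pi/2 f = 4/3 + (3/2)sin 3x
(D + E_pi + E_3pi/2) f = 8/3 + (3/2)cos 3x + 6sin 3x
(D + (D + E_pi + E_3pi/2)) f = 8/3 + (3/2)cos 3x + (21/2)sin 3x
(D E_3pi/2 + D D E_pi + (D + (D + E_pi + E_3pi/2))) f = 8/3 - (15/2)cos 3x + (21/2)sin 3x


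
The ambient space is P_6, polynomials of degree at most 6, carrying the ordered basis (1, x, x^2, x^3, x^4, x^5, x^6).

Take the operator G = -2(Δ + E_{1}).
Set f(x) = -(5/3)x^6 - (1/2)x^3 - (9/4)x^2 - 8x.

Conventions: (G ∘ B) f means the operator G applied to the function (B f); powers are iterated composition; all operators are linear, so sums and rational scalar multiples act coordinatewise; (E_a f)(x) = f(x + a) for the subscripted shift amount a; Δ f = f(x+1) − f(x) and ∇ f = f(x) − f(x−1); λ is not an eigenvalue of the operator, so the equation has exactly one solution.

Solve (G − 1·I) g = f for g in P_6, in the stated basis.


g(x) = (5/9)x^6 - (40/9)x^5 + (500/27)x^4 - (8773/162)x^3 + (38027/324)x^2 - (40648/243)x + 86929/729

write g with unknown coordinates in the stated basis and equate coefficients in (G − 1·I) g = f
solving from the highest basis element down gives g = (5/9)x^6 - (40/9)x^5 + (500/27)x^4 - (8773/162)x^3 + (38027/324)x^2 - (40648/243)x + 86929/729
check: G g = -(10/9)x^6 - (40/9)x^5 + (500/27)x^4 - (4427/81)x^3 + (18649/162)x^2 - (42592/243)x + 86929/729
so G g − 1·g = -(5/3)x^6 - (1/2)x^3 - (9/4)x^2 - 8x = f ✓


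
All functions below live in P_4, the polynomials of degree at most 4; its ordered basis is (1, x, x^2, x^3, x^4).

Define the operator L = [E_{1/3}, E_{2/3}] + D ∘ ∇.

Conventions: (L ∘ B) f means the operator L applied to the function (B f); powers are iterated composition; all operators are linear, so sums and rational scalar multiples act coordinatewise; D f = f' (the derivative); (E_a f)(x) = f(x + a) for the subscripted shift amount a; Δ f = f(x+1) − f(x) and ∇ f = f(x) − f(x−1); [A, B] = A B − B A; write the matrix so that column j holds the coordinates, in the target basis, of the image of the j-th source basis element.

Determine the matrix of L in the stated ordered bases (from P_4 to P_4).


image of 1: 0
image of x: 0
image of x^2: 2
image of x^3: 6x - 3
image of x^4: 12x^2 - 12x + 4
each image's coordinates form column j of the matrix

the matrix is [[0, 0, 2, -3, 4]; [0, 0, 0, 6, -12]; [0, 0, 0, 0, 12]; [0, 0, 0, 0, 0]; [0, 0, 0, 0, 0]] (rows listed top to bottom)


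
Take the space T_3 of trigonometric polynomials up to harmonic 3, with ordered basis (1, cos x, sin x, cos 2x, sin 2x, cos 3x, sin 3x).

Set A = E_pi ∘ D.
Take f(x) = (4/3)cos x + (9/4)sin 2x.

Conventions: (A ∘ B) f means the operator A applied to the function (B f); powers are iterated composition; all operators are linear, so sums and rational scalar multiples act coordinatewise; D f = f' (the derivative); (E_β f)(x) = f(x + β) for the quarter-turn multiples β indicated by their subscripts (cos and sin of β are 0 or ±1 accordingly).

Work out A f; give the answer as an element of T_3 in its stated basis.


g(x) = (4/3)sin x + (9/2)cos 2x

D f = -(4/3)sin x + (9/2)cos 2x
E_pi D f = (4/3)sin x + (9/2)cos 2x


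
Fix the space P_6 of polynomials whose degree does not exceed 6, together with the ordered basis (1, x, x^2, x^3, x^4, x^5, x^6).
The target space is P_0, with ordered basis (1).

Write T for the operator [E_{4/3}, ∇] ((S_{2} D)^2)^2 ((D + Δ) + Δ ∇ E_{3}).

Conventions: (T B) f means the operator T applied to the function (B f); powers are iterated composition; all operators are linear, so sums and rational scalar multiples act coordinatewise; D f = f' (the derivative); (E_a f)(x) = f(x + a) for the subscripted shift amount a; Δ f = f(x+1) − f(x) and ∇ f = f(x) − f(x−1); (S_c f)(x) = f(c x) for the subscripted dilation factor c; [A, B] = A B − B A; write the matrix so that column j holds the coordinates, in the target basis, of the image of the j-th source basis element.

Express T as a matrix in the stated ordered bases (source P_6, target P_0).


image of 1: 0
image of x: 0
image of x^2: 0
image of x^3: 0
image of x^4: 0
image of x^5: 0
image of x^6: 0
each image's coordinates form column j of the matrix

the matrix is [[0, 0, 0, 0, 0, 0, 0]] (rows listed top to bottom)


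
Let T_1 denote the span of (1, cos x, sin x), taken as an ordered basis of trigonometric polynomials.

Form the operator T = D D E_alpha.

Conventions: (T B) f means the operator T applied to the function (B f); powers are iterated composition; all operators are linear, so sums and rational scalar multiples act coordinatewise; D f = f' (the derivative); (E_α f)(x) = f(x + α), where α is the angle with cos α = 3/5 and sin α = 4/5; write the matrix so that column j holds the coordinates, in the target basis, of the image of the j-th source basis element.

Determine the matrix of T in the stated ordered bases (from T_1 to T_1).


the matrix is [[0, 0, 0]; [0, -3/5, -4/5]; [0, 4/5, -3/5]] (rows listed top to bottom)

image of 1: 0
image of cos x: -(3/5)cos x + (4/5)sin x
image of sin x: -(4/5)cos x - (3/5)sin x
each image's coordinates form column j of the matrix


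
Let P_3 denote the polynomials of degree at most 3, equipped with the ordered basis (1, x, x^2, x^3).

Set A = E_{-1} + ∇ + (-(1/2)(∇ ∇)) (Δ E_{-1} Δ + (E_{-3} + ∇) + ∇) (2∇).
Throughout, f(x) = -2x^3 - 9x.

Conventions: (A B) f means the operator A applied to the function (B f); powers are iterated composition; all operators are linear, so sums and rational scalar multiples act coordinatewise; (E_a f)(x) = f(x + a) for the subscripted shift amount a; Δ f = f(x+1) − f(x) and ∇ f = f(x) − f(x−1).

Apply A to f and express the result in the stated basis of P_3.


E_{-1} f = -2x^3 + 6x^2 - 15x + 11
∇ f = -6x^2 + 6x - 11
∇ f = -6x^2 + 6x - 11
(2∇) f = -12x^2 + 12x - 22
Δ (2∇) f = -24x
E_{-1} Δ (2∇) f = -24x + 24
Δ E_{-1} Δ (2∇) f = -24
E_{-3} (2∇) f = -12x^2 + 84x - 166
∇ (2∇) f = -24x + 24
(E_{-3} + ∇) (2∇) f = -12x^2 + 60x - 142
∇ (2∇) f = -24x + 24
(Δ E_{-1} Δ + (E_{-3} + ∇) + ∇) (2∇) f = -12x^2 + 36x - 142
∇ (Δ E_{-1} Δ + (E_{-3} + ∇) + ∇) (2∇) f = -24x + 48
∇ ∇ (Δ E_{-1} Δ + (E_{-3} + ∇) + ∇) (2∇) f = -24
(-(1/2)(∇ ∇)) (Δ E_{-1} Δ + (E_{-3} + ∇) + ∇) (2∇) f = 12
(E_{-1} + ∇ + (-(1/2)(∇ ∇)) (Δ E_{-1} Δ + (E_{-3} + ∇) + ∇) (2∇)) f = -2x^3 - 9x + 12

the result is g(x) = -2x^3 - 9x + 12


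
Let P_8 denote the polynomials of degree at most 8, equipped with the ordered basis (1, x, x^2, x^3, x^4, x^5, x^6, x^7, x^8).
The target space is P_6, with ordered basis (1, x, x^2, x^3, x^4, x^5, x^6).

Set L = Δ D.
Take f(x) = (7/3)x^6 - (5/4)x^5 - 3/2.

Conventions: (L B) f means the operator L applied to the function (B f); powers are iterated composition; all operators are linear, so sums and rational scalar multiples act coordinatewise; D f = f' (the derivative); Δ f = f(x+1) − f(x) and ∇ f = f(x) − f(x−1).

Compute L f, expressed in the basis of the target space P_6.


the image equals g(x) = 70x^4 + 115x^3 + (205/2)x^2 + 45x + 31/4

D f = 14x^5 - (25/4)x^4
Δ D f = 70x^4 + 115x^3 + (205/2)x^2 + 45x + 31/4


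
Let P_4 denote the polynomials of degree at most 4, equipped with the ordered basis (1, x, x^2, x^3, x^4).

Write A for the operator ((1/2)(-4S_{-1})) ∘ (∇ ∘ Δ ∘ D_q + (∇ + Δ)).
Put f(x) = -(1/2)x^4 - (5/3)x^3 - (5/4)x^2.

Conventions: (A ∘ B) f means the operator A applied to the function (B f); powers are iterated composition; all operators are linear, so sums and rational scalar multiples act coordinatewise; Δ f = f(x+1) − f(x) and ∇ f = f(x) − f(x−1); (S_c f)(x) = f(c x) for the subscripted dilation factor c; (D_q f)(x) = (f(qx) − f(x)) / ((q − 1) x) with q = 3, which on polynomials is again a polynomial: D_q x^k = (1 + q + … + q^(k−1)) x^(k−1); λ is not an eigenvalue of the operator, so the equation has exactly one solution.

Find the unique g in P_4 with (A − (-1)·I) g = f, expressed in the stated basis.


the image equals g(x) = -(1/2)x^4 + (19/3)x^3 + (299/4)x^2 - 350x - 3136/3

write g with unknown coordinates in the stated basis and equate coefficients in (A − (-1)·I) g = f
solving from the highest basis element down gives g = -(1/2)x^4 + (19/3)x^3 + (299/4)x^2 - 350x - 3136/3
check: A g = -8x^3 - 76x^2 + 350x + 3136/3
so A g − (-1)·g = -(1/2)x^4 - (5/3)x^3 - (5/4)x^2 = f ✓


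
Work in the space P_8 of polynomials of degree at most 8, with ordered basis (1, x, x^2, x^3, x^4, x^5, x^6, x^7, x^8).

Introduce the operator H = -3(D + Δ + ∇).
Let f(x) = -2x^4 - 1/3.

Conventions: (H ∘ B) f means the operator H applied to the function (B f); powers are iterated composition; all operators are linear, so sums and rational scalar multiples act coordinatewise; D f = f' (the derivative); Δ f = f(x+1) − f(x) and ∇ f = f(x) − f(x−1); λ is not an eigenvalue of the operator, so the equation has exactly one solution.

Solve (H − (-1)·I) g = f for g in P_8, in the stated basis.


the image equals g(x) = -2x^4 - 72x^3 - 1944x^2 - 35040x - 947377/3

write g with unknown coordinates in the stated basis and equate coefficients in (H − (-1)·I) g = f
solving from the highest basis element down gives g = -2x^4 - 72x^3 - 1944x^2 - 35040x - 947377/3
check: H g = 72x^3 + 1944x^2 + 35040x + 315792
so H g − (-1)·g = -2x^4 - 1/3 = f ✓


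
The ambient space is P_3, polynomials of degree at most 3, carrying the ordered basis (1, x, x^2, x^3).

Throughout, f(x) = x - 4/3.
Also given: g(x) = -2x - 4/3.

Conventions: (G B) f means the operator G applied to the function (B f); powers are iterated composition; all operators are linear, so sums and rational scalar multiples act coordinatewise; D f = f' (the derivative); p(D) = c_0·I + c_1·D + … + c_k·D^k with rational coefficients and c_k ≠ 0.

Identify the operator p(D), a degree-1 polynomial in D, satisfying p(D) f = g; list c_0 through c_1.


p(D) = -2·I − 4·D, i.e. c_0 = -2, c_1 = -4

D^0 f = x - 4/3
D^1 f = 1
matching coefficients of g against c_0 f + c_1 Df + … from the top degree down determines the c_i
solution: c_0 = -2, c_1 = -4


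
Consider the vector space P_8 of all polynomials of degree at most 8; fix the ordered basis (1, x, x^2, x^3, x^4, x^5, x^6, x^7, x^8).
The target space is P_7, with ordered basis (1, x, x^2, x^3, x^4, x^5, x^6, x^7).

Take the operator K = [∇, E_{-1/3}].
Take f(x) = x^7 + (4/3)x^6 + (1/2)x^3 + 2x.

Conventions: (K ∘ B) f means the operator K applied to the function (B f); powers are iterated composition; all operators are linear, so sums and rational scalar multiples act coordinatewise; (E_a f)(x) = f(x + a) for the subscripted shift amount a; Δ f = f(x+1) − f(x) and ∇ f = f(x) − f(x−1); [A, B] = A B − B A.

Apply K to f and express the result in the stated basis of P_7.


E_{-1/3} f = x^7 - x^6 - (1/3)x^5 + (25/27)x^4 - (1/18)x^3 - (55/162)x^2 + (3125/1458)x - 997/1458
∇ E_{-1/3} f = 7x^6 - 27x^5 + (145/3)x^4 - (1295/27)x^3 + (485/18)x^2 - (1319/162)x + 4619/1458
∇ f = 7x^6 - 13x^5 + 15x^4 - (25/3)x^3 + (5/2)x^2 - (1/2)x + 13/6
E_{-1/3} ∇ f = 7x^6 - 27x^5 + (145/3)x^4 - (1295/27)x^3 + (485/18)x^2 - (1319/162)x + 4619/1458
[∇, E_{-1/3}] f = 0

the image equals g(x) = 0


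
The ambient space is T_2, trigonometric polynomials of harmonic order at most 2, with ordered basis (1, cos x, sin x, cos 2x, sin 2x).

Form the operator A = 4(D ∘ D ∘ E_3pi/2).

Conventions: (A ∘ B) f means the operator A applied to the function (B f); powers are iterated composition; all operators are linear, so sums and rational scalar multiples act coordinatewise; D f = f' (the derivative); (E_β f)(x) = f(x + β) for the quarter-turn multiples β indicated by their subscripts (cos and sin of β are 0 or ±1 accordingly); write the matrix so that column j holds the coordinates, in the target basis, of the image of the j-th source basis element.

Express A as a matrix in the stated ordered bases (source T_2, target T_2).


image of 1: 0
image of cos x: -4sin x
image of sin x: 4cos x
image of cos 2x: 16cos 2x
image of sin 2x: 16sin 2x
each image's coordinates form column j of the matrix

the matrix is [[0, 0, 0, 0, 0]; [0, 0, 4, 0, 0]; [0, -4, 0, 0, 0]; [0, 0, 0, 16, 0]; [0, 0, 0, 0, 16]] (rows listed top to bottom)


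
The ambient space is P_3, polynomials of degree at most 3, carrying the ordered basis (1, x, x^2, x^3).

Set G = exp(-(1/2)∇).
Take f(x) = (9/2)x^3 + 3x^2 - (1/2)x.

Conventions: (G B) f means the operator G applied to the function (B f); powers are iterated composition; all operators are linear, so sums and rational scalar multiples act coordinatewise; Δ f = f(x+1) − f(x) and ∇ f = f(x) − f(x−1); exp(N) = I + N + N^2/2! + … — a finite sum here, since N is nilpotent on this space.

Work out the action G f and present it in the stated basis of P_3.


the image equals g(x) = (9/2)x^3 - (15/4)x^2 + (53/8)x - 59/16

order-1 term: -(27/4)x^2 + (15/4)x - 1/2
order-2 term: (27/8)x - 21/8
order-3 term: -9/16
the series for exp(-(1/2)∇) f terminates at order 3
exp(-(1/2)∇) f = (9/2)x^3 - (15/4)x^2 + (53/8)x - 59/16


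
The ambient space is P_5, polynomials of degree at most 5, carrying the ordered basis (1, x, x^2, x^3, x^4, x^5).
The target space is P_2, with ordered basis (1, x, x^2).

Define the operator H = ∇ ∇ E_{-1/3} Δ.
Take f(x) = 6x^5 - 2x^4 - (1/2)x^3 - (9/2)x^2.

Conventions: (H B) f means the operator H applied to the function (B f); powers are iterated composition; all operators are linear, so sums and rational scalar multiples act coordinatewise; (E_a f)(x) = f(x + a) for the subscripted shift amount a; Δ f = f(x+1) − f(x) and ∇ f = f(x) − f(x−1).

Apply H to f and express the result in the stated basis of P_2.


Δ f = 30x^4 + 52x^3 + (93/2)x^2 + (23/2)x - 1
E_{-1/3} Δ f = 30x^4 + 12x^3 + (29/2)x^2 - (119/18)x - 11/9
∇ E_{-1/3} Δ f = 120x^3 - 144x^2 + 113x - 352/9
∇ (∇ E_{-1/3} Δ) f = 360x^2 - 648x + 377

g(x) = 360x^2 - 648x + 377


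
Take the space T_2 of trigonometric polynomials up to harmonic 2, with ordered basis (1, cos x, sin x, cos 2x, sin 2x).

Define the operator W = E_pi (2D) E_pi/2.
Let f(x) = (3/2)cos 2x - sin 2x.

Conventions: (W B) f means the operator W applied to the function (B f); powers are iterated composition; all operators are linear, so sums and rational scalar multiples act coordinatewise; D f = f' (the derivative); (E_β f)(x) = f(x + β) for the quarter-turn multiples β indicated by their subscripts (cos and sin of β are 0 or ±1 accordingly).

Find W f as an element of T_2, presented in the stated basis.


E_pi/2 f = -(3/2)cos 2x + sin 2x
D E_pi/2 f = 2cos 2x + 3sin 2x
(2D) E_pi/2 f = 4cos 2x + 6sin 2x
E_pi (2D) E_pi/2 f = 4cos 2x + 6sin 2x

the image equals g(x) = 4cos 2x + 6sin 2x


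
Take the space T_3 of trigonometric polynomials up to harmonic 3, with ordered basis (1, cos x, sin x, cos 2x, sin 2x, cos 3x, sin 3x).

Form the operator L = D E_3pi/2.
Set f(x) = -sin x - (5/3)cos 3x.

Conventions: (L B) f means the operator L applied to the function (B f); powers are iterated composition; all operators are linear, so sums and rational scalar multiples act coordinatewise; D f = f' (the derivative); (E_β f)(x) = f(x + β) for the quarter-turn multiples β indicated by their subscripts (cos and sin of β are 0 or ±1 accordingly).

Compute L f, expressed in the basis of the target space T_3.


E_3pi/2 f = cos x + (5/3)sin 3x
D E_3pi/2 f = -sin x + 5cos 3x

the image equals g(x) = -sin x + 5cos 3x


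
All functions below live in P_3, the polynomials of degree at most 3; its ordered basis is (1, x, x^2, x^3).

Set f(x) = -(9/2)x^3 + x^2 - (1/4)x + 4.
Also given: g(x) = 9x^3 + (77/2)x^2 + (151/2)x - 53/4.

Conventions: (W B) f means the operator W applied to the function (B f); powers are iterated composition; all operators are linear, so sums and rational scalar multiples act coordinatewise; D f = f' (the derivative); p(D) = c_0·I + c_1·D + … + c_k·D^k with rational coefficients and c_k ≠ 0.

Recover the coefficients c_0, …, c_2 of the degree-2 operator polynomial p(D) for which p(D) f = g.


D^0 f = -(9/2)x^3 + x^2 - (1/4)x + 4
D^1 f = -(27/2)x^2 + 2x - 1/4
D^2 f = -27x + 2
matching coefficients of g against c_0 f + c_1 Df + … from the top degree down determines the c_i
solution: c_0 = -2, c_1 = -3, c_2 = -3

p(D) = -2·I − 3·D − 3·D^2, i.e. c_0 = -2, c_1 = -3, c_2 = -3


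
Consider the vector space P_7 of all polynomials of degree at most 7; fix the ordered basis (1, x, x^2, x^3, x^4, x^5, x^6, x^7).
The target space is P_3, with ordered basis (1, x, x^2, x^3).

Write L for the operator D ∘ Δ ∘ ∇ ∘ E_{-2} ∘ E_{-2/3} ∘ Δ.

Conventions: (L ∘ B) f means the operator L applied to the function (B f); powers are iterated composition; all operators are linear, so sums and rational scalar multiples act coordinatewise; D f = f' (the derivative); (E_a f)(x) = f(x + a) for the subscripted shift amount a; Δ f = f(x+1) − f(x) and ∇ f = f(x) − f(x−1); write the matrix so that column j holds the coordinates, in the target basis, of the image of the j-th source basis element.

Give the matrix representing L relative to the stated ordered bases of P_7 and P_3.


image of 1: 0
image of x: 0
image of x^2: 0
image of x^3: 0
image of x^4: 24
image of x^5: 120x - 260
image of x^6: 360x^2 - 1560x + 1780
image of x^7: 840x^3 - 5460x^2 + 12460x - 89180/9
each image's coordinates form column j of the matrix

the matrix is [[0, 0, 0, 0, 24, -260, 1780, -89180/9]; [0, 0, 0, 0, 0, 120, -1560, 12460]; [0, 0, 0, 0, 0, 0, 360, -5460]; [0, 0, 0, 0, 0, 0, 0, 840]] (rows listed top to bottom)


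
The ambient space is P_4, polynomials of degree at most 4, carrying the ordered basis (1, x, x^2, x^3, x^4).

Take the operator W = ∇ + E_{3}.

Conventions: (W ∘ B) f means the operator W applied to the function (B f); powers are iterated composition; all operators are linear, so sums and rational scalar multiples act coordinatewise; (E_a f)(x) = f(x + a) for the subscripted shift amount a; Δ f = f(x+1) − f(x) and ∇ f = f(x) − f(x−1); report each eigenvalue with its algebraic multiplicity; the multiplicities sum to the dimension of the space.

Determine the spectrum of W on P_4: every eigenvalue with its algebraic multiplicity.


image of 1: 1
image of x: x + 4
image of x^2: x^2 + 8x + 8
image of x^3: x^3 + 12x^2 + 24x + 28
image of x^4: x^4 + 16x^3 + 48x^2 + 112x + 80
the matrix is upper triangular; its diagonal is (1, 1, 1, 1, 1)
for a triangular matrix the eigenvalues are the diagonal entries, with algebraic multiplicity their repetition count

λ = 1 (multiplicity 5)


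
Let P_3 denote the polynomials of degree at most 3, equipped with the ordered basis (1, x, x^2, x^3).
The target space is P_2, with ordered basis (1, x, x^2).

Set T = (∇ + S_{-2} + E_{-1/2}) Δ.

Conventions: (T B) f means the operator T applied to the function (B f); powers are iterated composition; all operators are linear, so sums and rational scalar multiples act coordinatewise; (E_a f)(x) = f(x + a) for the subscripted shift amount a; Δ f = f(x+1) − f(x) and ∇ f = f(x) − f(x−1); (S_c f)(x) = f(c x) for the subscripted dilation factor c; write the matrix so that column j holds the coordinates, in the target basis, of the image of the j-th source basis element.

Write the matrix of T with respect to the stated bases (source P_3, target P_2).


the matrix is [[0, 2, 3, 5/4]; [0, 0, -2, 0]; [0, 0, 0, 15]] (rows listed top to bottom)

image of 1: 0
image of x: 2
image of x^2: -2x + 3
image of x^3: 15x^2 + 5/4
each image's coordinates form column j of the matrix


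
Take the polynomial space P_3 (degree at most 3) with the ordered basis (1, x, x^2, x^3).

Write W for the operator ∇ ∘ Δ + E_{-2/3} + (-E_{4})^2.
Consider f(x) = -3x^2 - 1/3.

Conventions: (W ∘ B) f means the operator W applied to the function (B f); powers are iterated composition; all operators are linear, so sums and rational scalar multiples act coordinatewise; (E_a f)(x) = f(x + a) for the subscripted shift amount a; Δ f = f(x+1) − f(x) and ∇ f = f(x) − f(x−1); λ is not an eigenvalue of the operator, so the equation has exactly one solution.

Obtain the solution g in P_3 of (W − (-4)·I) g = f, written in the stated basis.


g(x) = -(1/2)x^2 + (11/9)x + 323/81

write g with unknown coordinates in the stated basis and equate coefficients in (W − (-4)·I) g = f
solving from the highest basis element down gives g = -(1/2)x^2 + (11/9)x + 323/81
check: W g = -x^2 - (44/9)x - 1319/81
so W g − (-4)·g = -3x^2 - 1/3 = f ✓


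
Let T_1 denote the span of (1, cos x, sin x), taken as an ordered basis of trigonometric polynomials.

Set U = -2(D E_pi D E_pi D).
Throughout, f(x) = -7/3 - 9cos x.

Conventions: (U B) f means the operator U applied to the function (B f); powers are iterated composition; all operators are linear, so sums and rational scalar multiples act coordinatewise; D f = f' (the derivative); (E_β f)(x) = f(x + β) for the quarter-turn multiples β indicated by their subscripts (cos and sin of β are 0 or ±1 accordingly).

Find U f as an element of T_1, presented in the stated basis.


D f = 9sin x
E_pi D f = -9sin x
D E_pi D f = -9cos x
E_pi (D E_pi D) f = 9cos x
D E_pi (D E_pi D) f = -9sin x
(-2(D E_pi D E_pi D)) f = 18sin x

the image equals g(x) = 18sin x


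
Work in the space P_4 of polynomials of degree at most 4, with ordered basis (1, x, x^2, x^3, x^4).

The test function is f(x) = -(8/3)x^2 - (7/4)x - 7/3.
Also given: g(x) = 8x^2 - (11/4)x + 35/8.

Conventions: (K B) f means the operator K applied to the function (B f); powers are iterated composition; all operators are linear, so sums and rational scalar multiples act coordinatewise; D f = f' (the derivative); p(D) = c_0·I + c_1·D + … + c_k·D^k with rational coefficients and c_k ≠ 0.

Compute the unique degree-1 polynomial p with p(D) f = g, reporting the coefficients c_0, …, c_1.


D^0 f = -(8/3)x^2 - (7/4)x - 7/3
D^1 f = -(16/3)x - 7/4
matching coefficients of g against c_0 f + c_1 Df + … from the top degree down determines the c_i
solution: c_0 = -3, c_1 = 3/2

p(D) = -3·I + (3/2)·D, i.e. c_0 = -3, c_1 = 3/2


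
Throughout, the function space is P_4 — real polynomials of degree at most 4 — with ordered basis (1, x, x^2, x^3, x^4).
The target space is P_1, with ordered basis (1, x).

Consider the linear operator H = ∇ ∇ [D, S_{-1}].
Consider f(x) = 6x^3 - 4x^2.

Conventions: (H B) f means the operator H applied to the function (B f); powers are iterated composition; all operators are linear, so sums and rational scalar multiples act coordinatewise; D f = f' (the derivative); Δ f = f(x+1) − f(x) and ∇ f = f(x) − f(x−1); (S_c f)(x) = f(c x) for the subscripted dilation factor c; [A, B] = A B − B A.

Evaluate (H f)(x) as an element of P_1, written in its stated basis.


g(x) = -72

S_{-1} f = -6x^3 - 4x^2
D S_{-1} f = -18x^2 - 8x
D f = 18x^2 - 8x
S_{-1} D f = 18x^2 + 8x
[D, S_{-1}] f = -36x^2 - 16x
∇ [D, S_{-1}] f = -72x + 20
∇ ∇ [D, S_{-1}] f = -72


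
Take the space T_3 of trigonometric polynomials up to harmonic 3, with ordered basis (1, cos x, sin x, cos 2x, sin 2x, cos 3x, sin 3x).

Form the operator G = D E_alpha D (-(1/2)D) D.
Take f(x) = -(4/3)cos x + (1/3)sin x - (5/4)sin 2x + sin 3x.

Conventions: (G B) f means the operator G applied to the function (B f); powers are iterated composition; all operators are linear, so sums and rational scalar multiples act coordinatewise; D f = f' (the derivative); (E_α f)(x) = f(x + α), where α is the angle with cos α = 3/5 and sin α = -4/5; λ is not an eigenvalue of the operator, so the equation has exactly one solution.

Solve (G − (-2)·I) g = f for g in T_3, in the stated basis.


write g with unknown coordinates in the stated basis and equate coefficients in (G − (-2)·I) g = f
solving from the highest basis element down gives g = -(48/61)cos x + (2/183)sin x + (60/481)cos 2x - (265/3848)sin 2x - (648/81631)cos 3x + (1814/81631)sin 3x
check: G g = (44/183)cos x + (19/61)sin x - (120/481)cos 2x - (535/481)sin 2x + (1296/81631)cos 3x + (78003/81631)sin 3x
so G g − (-2)·g = -(4/3)cos x + (1/3)sin x - (5/4)sin 2x + sin 3x = f ✓

the image equals g(x) = -(48/61)cos x + (2/183)sin x + (60/481)cos 2x - (265/3848)sin 2x - (648/81631)cos 3x + (1814/81631)sin 3x
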